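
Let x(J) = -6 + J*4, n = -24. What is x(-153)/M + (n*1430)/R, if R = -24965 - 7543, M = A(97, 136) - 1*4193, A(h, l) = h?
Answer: 6694361/5548032 ≈ 1.2066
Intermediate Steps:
M = -4096 (M = 97 - 1*4193 = 97 - 4193 = -4096)
x(J) = -6 + 4*J
R = -32508
x(-153)/M + (n*1430)/R = (-6 + 4*(-153))/(-4096) - 24*1430/(-32508) = (-6 - 612)*(-1/4096) - 34320*(-1/32508) = -618*(-1/4096) + 2860/2709 = 309/2048 + 2860/2709 = 6694361/5548032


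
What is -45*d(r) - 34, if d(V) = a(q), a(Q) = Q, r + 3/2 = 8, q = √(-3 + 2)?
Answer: -34 - 45*I ≈ -34.0 - 45.0*I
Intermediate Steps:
q = I (q = √(-1) = I ≈ 1.0*I)
r = 13/2 (r = -3/2 + 8 = 13/2 ≈ 6.5000)
d(V) = I
-45*d(r) - 34 = -45*I - 34 = -34 - 45*I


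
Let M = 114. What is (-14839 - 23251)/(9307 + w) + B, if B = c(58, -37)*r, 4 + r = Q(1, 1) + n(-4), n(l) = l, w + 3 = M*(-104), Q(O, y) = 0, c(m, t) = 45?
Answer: -440315/1276 ≈ -345.07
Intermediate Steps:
w = -11859 (w = -3 + 114*(-104) = -3 - 11856 = -11859)
r = -8 (r = -4 + (0 - 4) = -4 - 4 = -8)
B = -360 (B = 45*(-8) = -360)
(-14839 - 23251)/(9307 + w) + B = (-14839 - 23251)/(9307 - 11859) - 360 = -38090/(-2552) - 360 = -38090*(-1/2552) - 360 = 19045/1276 - 360 = -440315/1276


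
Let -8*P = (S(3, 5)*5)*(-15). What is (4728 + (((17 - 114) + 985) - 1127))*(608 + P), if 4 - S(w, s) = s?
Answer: 21497821/8 ≈ 2.6872e+6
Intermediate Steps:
S(w, s) = 4 - s
P = -75/8 (P = -(4 - 1*5)*5*(-15)/8 = -(4 - 5)*5*(-15)/8 = -(-1*5)*(-15)/8 = -(-5)*(-15)/8 = -⅛*75 = -75/8 ≈ -9.3750)
(4728 + (((17 - 114) + 985) - 1127))*(608 + P) = (4728 + (((17 - 114) + 985) - 1127))*(608 - 75/8) = (4728 + ((-97 + 985) - 1127))*(4789/8) = (4728 + (888 - 1127))*(4789/8) = (4728 - 239)*(4789/8) = 4489*(4789/8) = 21497821/8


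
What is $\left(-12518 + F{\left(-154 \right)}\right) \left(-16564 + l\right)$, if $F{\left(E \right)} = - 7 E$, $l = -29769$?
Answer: $530049520$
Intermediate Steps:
$\left(-12518 + F{\left(-154 \right)}\right) \left(-16564 + l\right) = \left(-12518 - -1078\right) \left(-16564 - 29769\right) = \left(-12518 + 1078\right) \left(-46333\right) = \left(-11440\right) \left(-46333\right) = 530049520$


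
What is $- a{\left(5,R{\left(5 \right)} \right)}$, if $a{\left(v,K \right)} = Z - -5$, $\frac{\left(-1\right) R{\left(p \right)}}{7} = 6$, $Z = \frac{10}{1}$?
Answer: $-15$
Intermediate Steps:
$Z = 10$ ($Z = 10 \cdot 1 = 10$)
$R{\left(p \right)} = -42$ ($R{\left(p \right)} = \left(-7\right) 6 = -42$)
$a{\left(v,K \right)} = 15$ ($a{\left(v,K \right)} = 10 - -5 = 10 + 5 = 15$)
$- a{\left(5,R{\left(5 \right)} \right)} = \left(-1\right) 15 = -15$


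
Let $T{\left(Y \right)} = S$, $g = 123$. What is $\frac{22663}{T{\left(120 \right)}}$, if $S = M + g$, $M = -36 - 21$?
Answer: $\frac{22663}{66} \approx 343.38$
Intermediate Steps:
$M = -57$
$S = 66$ ($S = -57 + 123 = 66$)
$T{\left(Y \right)} = 66$
$\frac{22663}{T{\left(120 \right)}} = \frac{22663}{66}$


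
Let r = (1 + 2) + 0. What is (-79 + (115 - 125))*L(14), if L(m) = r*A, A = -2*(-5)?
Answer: -2670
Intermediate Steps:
r = 3 (r = 3 + 0 = 3)
A = 10
L(m) = 30 (L(m) = 3*10 = 30)
(-79 + (115 - 125))*L(14) = (-79 + (115 - 125))*30 = (-79 - 10)*30 = -89*30 = -2670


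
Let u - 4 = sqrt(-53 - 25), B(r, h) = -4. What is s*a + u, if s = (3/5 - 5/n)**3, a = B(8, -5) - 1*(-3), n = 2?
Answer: 10859/1000 + I*sqrt(78) ≈ 10.859 + 8.8318*I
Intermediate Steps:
u = 4 + I*sqrt(78) (u = 4 + sqrt(-53 - 25) = 4 + sqrt(-78) = 4 + I*sqrt(78) ≈ 4.0 + 8.8318*I)
a = -1 (a = -4 - 1*(-3) = -4 + 3 = -1)
s = -6859/1000 (s = (3/5 - 5/2)**3 = (-19/10)**3 = -6859/1000 ≈ -6.8590)
s*a + u = -6859/1000*(-1) + (4 + I*sqrt(78)) = 6859/1000 + (4 + I*sqrt(78)) = 10859/1000 + I*sqrt(78)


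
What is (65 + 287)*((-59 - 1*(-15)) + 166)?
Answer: 42944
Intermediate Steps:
(65 + 287)*((-59 - 1*(-15)) + 166) = 352*((-59 + 15) + 166) = 352*(-44 + 166) = 352*122 = 42944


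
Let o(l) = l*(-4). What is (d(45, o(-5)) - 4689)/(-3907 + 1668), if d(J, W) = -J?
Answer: 4734/2239 ≈ 2.1143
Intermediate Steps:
o(l) = -4*l
(d(45, o(-5)) - 4689)/(-3907 + 1668) = (-1*45 - 4689)/(-3907 + 1668) = (-45 - 4689)/(-2239) = -4734*(-1/2239) = 4734/2239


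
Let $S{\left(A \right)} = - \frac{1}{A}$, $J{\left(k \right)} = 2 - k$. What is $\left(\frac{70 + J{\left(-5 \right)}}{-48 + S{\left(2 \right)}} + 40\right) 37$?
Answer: $\frac{137862}{97} \approx 1421.3$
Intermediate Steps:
$\left(\frac{70 + J{\left(-5 \right)}}{-48 + S{\left(2 \right)}} + 40\right) 37 = \left(\frac{70 + \left(2 - -5\right)}{-48 - \frac{1}{2}} + 40\right) 37 = \left(\frac{70 + \left(2 + 5\right)}{-48 - \frac{1}{2}} + 40\right) 37 = \left(\frac{70 + 7}{-48 - \frac{1}{2}} + 40\right) 37 = \left(\frac{77}{- \frac{97}{2}} + 40\right) 37 = \left(77 \left(- \frac{2}{97}\right) + 40\right) 37 = \left(- \frac{154}{97} + 40\right) 37 = \frac{3726}{97} \cdot 37 = \frac{137862}{97}$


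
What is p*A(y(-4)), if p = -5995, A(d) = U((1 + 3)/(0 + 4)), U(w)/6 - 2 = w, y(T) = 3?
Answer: -107910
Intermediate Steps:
U(w) = 12 + 6*w
A(d) = 18 (A(d) = 12 + 6*((1 + 3)/(0 + 4)) = 12 + 6*(4/4) = 12 + 6*(4*(¼)) = 12 + 6*1 = 12 + 6 = 18)
p*A(y(-4)) = -5995*18 = -107910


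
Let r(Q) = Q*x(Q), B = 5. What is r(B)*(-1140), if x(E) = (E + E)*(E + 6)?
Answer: -627000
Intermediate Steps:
x(E) = 2*E*(6 + E) (x(E) = (2*E)*(6 + E) = 2*E*(6 + E))
r(Q) = 2*Q²*(6 + Q) (r(Q) = Q*(2*Q*(6 + Q)) = 2*Q²*(6 + Q))
r(B)*(-1140) = (2*5²*(6 + 5))*(-1140) = (2*25*11)*(-1140) = 550*(-1140) = -627000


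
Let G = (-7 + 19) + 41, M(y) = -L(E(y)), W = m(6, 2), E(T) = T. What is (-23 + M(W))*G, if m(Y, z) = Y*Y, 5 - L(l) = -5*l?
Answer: -11024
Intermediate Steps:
L(l) = 5 + 5*l (L(l) = 5 - (-5)*l = 5 + 5*l)
m(Y, z) = Y²
W = 36 (W = 6² = 36)
M(y) = -5 - 5*y (M(y) = -(5 + 5*y) = -5 - 5*y)
G = 53 (G = 12 + 41 = 53)
(-23 + M(W))*G = (-23 + (-5 - 5*36))*53 = (-23 + (-5 - 180))*53 = (-23 - 185)*53 = -208*53 = -11024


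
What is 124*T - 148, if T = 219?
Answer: 27008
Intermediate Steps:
124*T - 148 = 124*219 - 148 = 27156 - 148 = 27008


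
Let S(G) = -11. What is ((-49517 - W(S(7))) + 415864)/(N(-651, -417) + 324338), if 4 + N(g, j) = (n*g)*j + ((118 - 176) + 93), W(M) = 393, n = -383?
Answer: -182977/51823746 ≈ -0.0035308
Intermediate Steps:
N(g, j) = 31 - 383*g*j (N(g, j) = -4 + ((-383*g)*j + ((118 - 176) + 93)) = -4 + (-383*g*j + (-58 + 93)) = -4 + (-383*g*j + 35) = -4 + (35 - 383*g*j) = 31 - 383*g*j)
((-49517 - W(S(7))) + 415864)/(N(-651, -417) + 324338) = ((-49517 - 1*393) + 415864)/((31 - 383*(-651)*(-417)) + 324338) = ((-49517 - 393) + 415864)/((31 - 103971861) + 324338) = (-49910 + 415864)/(-103971830 + 324338) = 365954/(-103647492) = 365954*(-1/103647492) = -182977/51823746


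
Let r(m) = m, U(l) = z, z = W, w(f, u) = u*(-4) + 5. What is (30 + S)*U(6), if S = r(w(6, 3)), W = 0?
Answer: 0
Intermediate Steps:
w(f, u) = 5 - 4*u (w(f, u) = -4*u + 5 = 5 - 4*u)
z = 0
U(l) = 0
S = -7 (S = 5 - 4*3 = 5 - 12 = -7)
(30 + S)*U(6) = (30 - 7)*0 = 23*0 = 0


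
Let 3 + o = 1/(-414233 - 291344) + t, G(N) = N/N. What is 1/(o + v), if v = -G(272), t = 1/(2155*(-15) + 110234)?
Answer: -54970798493/219882566304 ≈ -0.25000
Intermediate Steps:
G(N) = 1
t = 1/77909 (t = 1/(-32325 + 110234) = 1/77909 ≈ 1.2835e-5)
o = -164911767811/54970798493 (o = -3 + (1/(-414233 - 291344) + 1/77909) = -3 + (1/(-705577) + 1/77909) = -3 + (-1/705577 + 1/77909) = -3 + 627668/54970798493 = -164911767811/54970798493 ≈ -3.0000)
v = -1 (v = -1*1 = -1)
1/(o + v) = 1/(-164911767811/54970798493 - 1) = 1/(-219882566304/54970798493) = -54970798493/219882566304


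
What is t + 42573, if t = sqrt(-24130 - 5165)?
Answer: 42573 + 3*I*sqrt(3255) ≈ 42573.0 + 171.16*I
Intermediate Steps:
t = 3*I*sqrt(3255) (t = sqrt(-29295) = 3*I*sqrt(3255) ≈ 171.16*I)
t + 42573 = 3*I*sqrt(3255) + 42573 = 42573 + 3*I*sqrt(3255)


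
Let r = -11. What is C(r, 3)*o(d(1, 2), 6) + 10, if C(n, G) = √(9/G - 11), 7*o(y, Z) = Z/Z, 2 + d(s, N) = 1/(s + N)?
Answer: 10 + 2*I*√2/7 ≈ 10.0 + 0.40406*I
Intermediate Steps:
d(s, N) = -2 + 1/(N + s) (d(s, N) = -2 + 1/(s + N) = -2 + 1/(N + s))
o(y, Z) = ⅐ (o(y, Z) = (Z/Z)/7 = (⅐)*1 = ⅐)
C(n, G) = √(-11 + 9/G)
C(r, 3)*o(d(1, 2), 6) + 10 = √(-11 + 9/3)*(⅐) + 10 = √(-11 + 9*(⅓))*(⅐) + 10 = √(-11 + 3)*(⅐) + 10 = √(-8)*(⅐) + 10 = (2*I*√2)*(⅐) + 10 = 2*I*√2/7 + 10 = 10 + 2*I*√2/7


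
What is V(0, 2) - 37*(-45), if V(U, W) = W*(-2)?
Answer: 1661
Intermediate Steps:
V(U, W) = -2*W
V(0, 2) - 37*(-45) = -2*2 - 37*(-45) = -4 + 1665 = 1661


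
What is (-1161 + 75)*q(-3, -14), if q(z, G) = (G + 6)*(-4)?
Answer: -34752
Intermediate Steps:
q(z, G) = -24 - 4*G (q(z, G) = (6 + G)*(-4) = -24 - 4*G)
(-1161 + 75)*q(-3, -14) = (-1161 + 75)*(-24 - 4*(-14)) = -1086*(-24 + 56) = -1086*32 = -34752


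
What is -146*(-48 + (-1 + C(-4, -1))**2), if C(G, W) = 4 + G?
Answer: 6862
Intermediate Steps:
-146*(-48 + (-1 + C(-4, -1))**2) = -146*(-48 + (-1 + (4 - 4))**2) = -146*(-48 + (-1 + 0)**2) = -146*(-48 + (-1)**2) = -146*(-48 + 1) = -146*(-47) = 6862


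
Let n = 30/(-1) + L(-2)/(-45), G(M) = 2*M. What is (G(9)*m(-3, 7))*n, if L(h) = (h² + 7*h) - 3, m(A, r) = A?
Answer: 8022/5 ≈ 1604.4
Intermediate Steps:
L(h) = -3 + h² + 7*h
n = -1337/45 (n = 30/(-1) + (-3 + (-2)² + 7*(-2))/(-45) = 30*(-1) + (-3 + 4 - 14)*(-1/45) = -30 - 13*(-1/45) = -30 + 13/45 = -1337/45 ≈ -29.711)
(G(9)*m(-3, 7))*n = ((2*9)*(-3))*(-1337/45) = (18*(-3))*(-1337/45) = -54*(-1337/45) = 8022/5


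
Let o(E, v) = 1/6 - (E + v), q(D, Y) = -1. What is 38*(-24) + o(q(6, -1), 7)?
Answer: -5507/6 ≈ -917.83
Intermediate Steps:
o(E, v) = ⅙ - E - v (o(E, v) = ⅙ + (-E - v) = ⅙ - E - v)
38*(-24) + o(q(6, -1), 7) = 38*(-24) + (⅙ - 1*(-1) - 1*7) = -912 + (⅙ + 1 - 7) = -912 - 35/6 = -5507/6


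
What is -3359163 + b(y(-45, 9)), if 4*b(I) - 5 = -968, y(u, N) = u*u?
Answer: -13437615/4 ≈ -3.3594e+6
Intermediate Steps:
y(u, N) = u²
b(I) = -963/4 (b(I) = 5/4 + (¼)*(-968) = 5/4 - 242 = -963/4)
-3359163 + b(y(-45, 9)) = -3359163 - 963/4 = -13437615/4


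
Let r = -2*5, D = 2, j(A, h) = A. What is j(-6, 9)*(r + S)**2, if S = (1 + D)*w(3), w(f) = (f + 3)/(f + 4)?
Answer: -16224/49 ≈ -331.10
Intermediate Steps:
w(f) = (3 + f)/(4 + f)
r = -10
S = 18/7 (S = (1 + 2)*((3 + 3)/(4 + 3)) = 3*(6/7) = 18/7 ≈ 2.5714)
j(-6, 9)*(r + S)**2 = -6*(-10 + 18/7)**2 = -6*(-52/7)**2 = -6*2704/49 = -16224/49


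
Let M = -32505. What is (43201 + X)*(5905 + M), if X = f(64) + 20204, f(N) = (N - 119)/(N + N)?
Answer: -26984985125/16 ≈ -1.6866e+9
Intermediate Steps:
f(N) = (-119 + N)/(2*N) (f(N) = (-119 + N)/((2*N)) = (-119 + N)*(1/(2*N)) = (-119 + N)/(2*N))
X = 2586057/128 (X = (½)*(-119 + 64)/64 + 20204 = (½)*(1/64)*(-55) + 20204 = -55/128 + 20204 = 2586057/128 ≈ 20204.)
(43201 + X)*(5905 + M) = (43201 + 2586057/128)*(5905 - 32505) = (8115785/128)*(-26600) = -26984985125/16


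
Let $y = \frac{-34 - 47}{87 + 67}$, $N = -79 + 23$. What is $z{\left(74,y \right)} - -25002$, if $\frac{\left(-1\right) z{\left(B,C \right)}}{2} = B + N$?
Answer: $24966$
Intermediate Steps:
$N = -56$
$y = - \frac{81}{154} \approx -0.52597$
$z{\left(B,C \right)} = 112 - 2 B$ ($z{\left(B,C \right)} = - 2 \left(B - 56\right) = - 2 \left(-56 + B\right) = 112 - 2 B$)
$z{\left(74,y \right)} - -25002 = \left(112 - 148\right) - -25002 = \left(112 - 148\right) + 25002 = -36 + 25002 = 24966$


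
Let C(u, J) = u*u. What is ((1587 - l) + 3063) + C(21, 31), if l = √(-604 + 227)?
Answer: 5091 - I*√377 ≈ 5091.0 - 19.416*I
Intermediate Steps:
C(u, J) = u²
l = I*√377 (l = √(-377) = I*√377 ≈ 19.417*I)
((1587 - l) + 3063) + C(21, 31) = ((1587 - I*√377) + 3063) + 21² = ((1587 - I*√377) + 3063) + 441 = (4650 - I*√377) + 441 = 5091 - I*√377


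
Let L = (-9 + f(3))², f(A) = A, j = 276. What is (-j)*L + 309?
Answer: -9627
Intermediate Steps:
L = 36 (L = (-9 + 3)² = (-6)² = 36)
(-j)*L + 309 = -1*276*36 + 309 = -276*36 + 309 = -9936 + 309 = -9627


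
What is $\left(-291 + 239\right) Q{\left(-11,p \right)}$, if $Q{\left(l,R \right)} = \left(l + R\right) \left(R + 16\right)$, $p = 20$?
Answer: $-16848$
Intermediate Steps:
$Q{\left(l,R \right)} = \left(16 + R\right) \left(R + l\right)$ ($Q{\left(l,R \right)} = \left(R + l\right) \left(16 + R\right) = \left(16 + R\right) \left(R + l\right)$)
$\left(-291 + 239\right) Q{\left(-11,p \right)} = \left(-291 + 239\right) \left(20^{2} + 16 \cdot 20 + 16 \left(-11\right) + 20 \left(-11\right)\right) = - 52 \left(400 + 320 - 176 - 220\right) = \left(-52\right) 324 = -16848$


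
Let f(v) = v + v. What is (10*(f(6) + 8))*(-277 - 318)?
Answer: -119000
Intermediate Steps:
f(v) = 2*v
(10*(f(6) + 8))*(-277 - 318) = (10*(2*6 + 8))*(-277 - 318) = (10*(12 + 8))*(-595) = (10*20)*(-595) = 200*(-595) = -119000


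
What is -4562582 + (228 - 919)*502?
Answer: -4909464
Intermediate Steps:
-4562582 + (228 - 919)*502 = -4562582 - 691*502 = -4562582 - 346882 = -4909464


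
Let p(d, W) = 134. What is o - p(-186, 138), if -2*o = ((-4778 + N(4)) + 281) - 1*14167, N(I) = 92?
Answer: 9152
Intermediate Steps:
o = 9286 (o = -(((-4778 + 92) + 281) - 1*14167)/2 = -((-4686 + 281) - 14167)/2 = -(-4405 - 14167)/2 = -½*(-18572) = 9286)
o - p(-186, 138) = 9286 - 1*134 = 9286 - 134 = 9152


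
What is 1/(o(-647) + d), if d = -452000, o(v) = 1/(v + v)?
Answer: -1294/584888001 ≈ -2.2124e-6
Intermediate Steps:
o(v) = 1/(2*v)
1/(o(-647) + d) = 1/((1/2)/(-647) - 452000) = 1/((1/2)*(-1/647) - 452000) = 1/(-1/1294 - 452000) = 1/(-584888001/1294) = -1294/584888001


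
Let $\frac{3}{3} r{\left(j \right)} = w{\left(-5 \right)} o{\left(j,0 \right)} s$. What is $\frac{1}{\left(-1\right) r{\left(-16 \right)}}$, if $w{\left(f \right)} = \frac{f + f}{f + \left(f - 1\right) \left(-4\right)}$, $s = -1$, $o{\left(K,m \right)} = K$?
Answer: $\frac{19}{160} \approx 0.11875$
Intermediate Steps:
$w{\left(f \right)} = \frac{2 f}{4 - 3 f}$ ($w{\left(f \right)} = \frac{2 f}{f + \left(-1 + f\right) \left(-4\right)} = \frac{2 f}{f - \left(-4 + 4 f\right)} = \frac{2 f}{4 - 3 f}$)
$r{\left(j \right)} = \frac{10 j}{19}$ ($r{\left(j \right)} = \left(-2\right) \left(-5\right) \frac{1}{-4 + 3 \left(-5\right)} j \left(-1\right) = \left(-2\right) \left(-5\right) \frac{1}{-4 - 15} j \left(-1\right) = \left(-2\right) \left(-5\right) \frac{1}{-19} j \left(-1\right) = \left(-2\right) \left(-5\right) \left(- \frac{1}{19}\right) j \left(-1\right) = - \frac{10 j}{19} \left(-1\right) = \frac{10 j}{19}$)
$\frac{1}{\left(-1\right) r{\left(-16 \right)}} = \frac{1}{\left(-1\right) \frac{10}{19} \left(-16\right)} = \frac{1}{\left(-1\right) \left(- \frac{160}{19}\right)} = \frac{1}{\frac{160}{19}} = \frac{19}{160}$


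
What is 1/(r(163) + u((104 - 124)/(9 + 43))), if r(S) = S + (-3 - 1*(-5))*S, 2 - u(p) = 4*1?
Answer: 1/487 ≈ 0.0020534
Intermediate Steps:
u(p) = -2 (u(p) = 2 - 4 = -2)
r(S) = 3*S (r(S) = S + (-3 + 5)*S = S + 2*S = 3*S)
1/(r(163) + u((104 - 124)/(9 + 43))) = 1/(3*163 - 2) = 1/(489 - 2) = 1/487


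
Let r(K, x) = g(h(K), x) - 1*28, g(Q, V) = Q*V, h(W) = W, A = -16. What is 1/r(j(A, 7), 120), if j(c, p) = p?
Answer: 1/812 ≈ 0.0012315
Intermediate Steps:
r(K, x) = -28 + K*x (r(K, x) = K*x - 1*28 = K*x - 28 = -28 + K*x)
1/r(j(A, 7), 120) = 1/(-28 + 7*120) = 1/(-28 + 840) = 1/812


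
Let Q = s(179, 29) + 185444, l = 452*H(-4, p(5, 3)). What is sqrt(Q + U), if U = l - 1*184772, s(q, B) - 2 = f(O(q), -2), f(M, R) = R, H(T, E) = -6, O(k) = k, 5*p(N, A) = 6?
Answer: 2*I*sqrt(510) ≈ 45.166*I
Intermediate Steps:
p(N, A) = 6/5 (p(N, A) = (1/5)*6 = 6/5)
s(q, B) = 0 (s(q, B) = 2 - 2 = 0)
l = -2712 (l = 452*(-6) = -2712)
Q = 185444 (Q = 0 + 185444 = 185444)
U = -187484 (U = -2712 - 1*184772 = -2712 - 184772 = -187484)
sqrt(Q + U) = sqrt(185444 - 187484) = sqrt(-2040) = 2*I*sqrt(510)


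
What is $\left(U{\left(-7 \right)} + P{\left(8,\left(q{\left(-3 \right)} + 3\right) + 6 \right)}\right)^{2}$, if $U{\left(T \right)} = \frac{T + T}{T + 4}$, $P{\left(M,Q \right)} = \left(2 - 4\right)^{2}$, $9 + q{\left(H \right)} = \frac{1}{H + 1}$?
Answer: $\frac{676}{9} \approx 75.111$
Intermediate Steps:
$q{\left(H \right)} = -9 + \frac{1}{1 + H}$ ($q{\left(H \right)} = -9 + \frac{1}{H + 1} = -9 + \frac{1}{1 + H}$)
$P{\left(M,Q \right)} = 4$ ($P{\left(M,Q \right)} = \left(-2\right)^{2} = 4$)
$U{\left(T \right)} = \frac{2 T}{4 + T}$
$\left(U{\left(-7 \right)} + P{\left(8,\left(q{\left(-3 \right)} + 3\right) + 6 \right)}\right)^{2} = \left(2 \left(-7\right) \frac{1}{4 - 7} + 4\right)^{2} = \left(2 \left(-7\right) \frac{1}{-3} + 4\right)^{2} = \left(2 \left(-7\right) \left(- \frac{1}{3}\right) + 4\right)^{2} = \left(\frac{14}{3} + 4\right)^{2} = \left(\frac{26}{3}\right)^{2} = \frac{676}{9}$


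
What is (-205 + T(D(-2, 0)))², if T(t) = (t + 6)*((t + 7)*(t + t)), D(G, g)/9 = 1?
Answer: 16933225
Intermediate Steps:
D(G, g) = 9 (D(G, g) = 9*1 = 9)
T(t) = 2*t*(6 + t)*(7 + t) (T(t) = (6 + t)*((7 + t)*(2*t)) = (6 + t)*(2*t*(7 + t)) = 2*t*(6 + t)*(7 + t))
(-205 + T(D(-2, 0)))² = (-205 + 2*9*(42 + 9² + 13*9))² = (-205 + 2*9*(42 + 81 + 117))² = (-205 + 2*9*240)² = (-205 + 4320)² = 4115² = 16933225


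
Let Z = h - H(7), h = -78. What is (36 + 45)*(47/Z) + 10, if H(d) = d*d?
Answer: -2537/127 ≈ -19.976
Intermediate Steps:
H(d) = d²
Z = -127 (Z = -78 - 1*7² = -78 - 1*49 = -78 - 49 = -127)
(36 + 45)*(47/Z) + 10 = (36 + 45)*(47/(-127)) + 10 = 81*(47*(-1/127)) + 10 = 81*(-47/127) + 10 = -3807/127 + 10 = -2537/127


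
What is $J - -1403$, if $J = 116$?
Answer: $1519$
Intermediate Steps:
$J - -1403 = 116 - -1403 = 116 + 1403 = 1519$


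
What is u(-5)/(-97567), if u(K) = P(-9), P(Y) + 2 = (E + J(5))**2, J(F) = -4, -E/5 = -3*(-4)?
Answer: -4094/97567 ≈ -0.041961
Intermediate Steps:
E = -60 (E = -(-15)*(-4) = -5*12 = -60)
P(Y) = 4094 (P(Y) = -2 + (-60 - 4)**2 = -2 + (-64)**2 = -2 + 4096 = 4094)
u(K) = 4094
u(-5)/(-97567) = 4094/(-97567) = 4094*(-1/97567) = -4094/97567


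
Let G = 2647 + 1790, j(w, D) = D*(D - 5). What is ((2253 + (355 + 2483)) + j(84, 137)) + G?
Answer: 27612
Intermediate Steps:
j(w, D) = D*(-5 + D)
G = 4437
((2253 + (355 + 2483)) + j(84, 137)) + G = ((2253 + (355 + 2483)) + 137*(-5 + 137)) + 4437 = ((2253 + 2838) + 137*132) + 4437 = (5091 + 18084) + 4437 = 23175 + 4437 = 27612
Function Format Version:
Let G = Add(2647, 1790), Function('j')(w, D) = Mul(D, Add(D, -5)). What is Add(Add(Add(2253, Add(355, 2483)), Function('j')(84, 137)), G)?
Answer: 27612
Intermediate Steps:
Function('j')(w, D) = Mul(D, Add(-5, D))
G = 4437
Add(Add(Add(2253, Add(355, 2483)), Function('j')(84, 137)), G) = Add(Add(Add(2253, Add(355, 2483)), Mul(137, Add(-5, 137))), 4437) = Add(Add(Add(2253, 2838), Mul(137, 132)), 4437) = Add(Add(5091, 18084), 4437) = Add(23175, 4437) = 27612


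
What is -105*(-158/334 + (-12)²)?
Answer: -2516745/167 ≈ -15070.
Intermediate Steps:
-105*(-158/334 + (-12)²) = -105*(-158*1/334 + 144) = -105*(-79/167 + 144) = -105*23969/167 = -2516745/167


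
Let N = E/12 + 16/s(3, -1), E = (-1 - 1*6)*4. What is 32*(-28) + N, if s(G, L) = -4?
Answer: -2707/3 ≈ -902.33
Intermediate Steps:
E = -28 (E = (-1 - 6)*4 = -7*4 = -28)
N = -19/3 (N = -28/12 + 16/(-4) = -28*1/12 + 16*(-1/4) = -7/3 - 4 = -19/3 ≈ -6.3333)
32*(-28) + N = 32*(-28) - 19/3 = -896 - 19/3 = -2707/3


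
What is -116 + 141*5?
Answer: 589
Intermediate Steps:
-116 + 141*5 = -116 + 705 = 589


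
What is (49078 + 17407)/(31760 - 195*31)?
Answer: 13297/5143 ≈ 2.5855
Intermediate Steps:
(49078 + 17407)/(31760 - 195*31) = 66485/(31760 - 6045) = 66485/25715 = 66485*(1/25715) = 13297/5143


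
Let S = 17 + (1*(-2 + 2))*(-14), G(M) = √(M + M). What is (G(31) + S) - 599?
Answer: -582 + √62 ≈ -574.13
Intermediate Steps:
G(M) = √2*√M (G(M) = √(2*M) = √2*√M)
S = 17 (S = 17 + (1*0)*(-14) = 17 + 0*(-14) = 17 + 0 = 17)
(G(31) + S) - 599 = (√2*√31 + 17) - 599 = (√62 + 17) - 599 = (17 + √62) - 599 = -582 + √62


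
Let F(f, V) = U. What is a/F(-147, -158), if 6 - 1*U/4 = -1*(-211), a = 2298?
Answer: -1149/410 ≈ -2.8024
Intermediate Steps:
U = -820 (U = 24 - (-4)*(-211) = 24 - 4*211 = 24 - 844 = -820)
F(f, V) = -820
a/F(-147, -158) = 2298/(-820) = 2298*(-1/820) = -1149/410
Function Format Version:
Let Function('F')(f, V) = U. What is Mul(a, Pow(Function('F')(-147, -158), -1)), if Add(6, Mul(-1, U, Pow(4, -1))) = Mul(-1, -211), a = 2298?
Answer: Rational(-1149, 410) ≈ -2.8024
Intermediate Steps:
U = -820 (U = Add(24, Mul(-4, Mul(-1, -211))) = Add(24, Mul(-4, 211)) = Add(24, -844) = -820)
Function('F')(f, V) = -820
Mul(a, Pow(Function('F')(-147, -158), -1)) = Mul(2298, Pow(-820, -1)) = Mul(2298, Rational(-1, 820)) = Rational(-1149, 410)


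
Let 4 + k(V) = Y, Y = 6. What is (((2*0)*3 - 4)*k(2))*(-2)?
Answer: 16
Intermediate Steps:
k(V) = 2 (k(V) = -4 + 6 = 2)
(((2*0)*3 - 4)*k(2))*(-2) = (((2*0)*3 - 4)*2)*(-2) = ((0*3 - 4)*2)*(-2) = ((0 - 4)*2)*(-2) = -4*2*(-2) = -8*(-2) = 16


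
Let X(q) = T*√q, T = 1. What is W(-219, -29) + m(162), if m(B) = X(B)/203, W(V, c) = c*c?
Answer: 841 + 9*√2/203 ≈ 841.06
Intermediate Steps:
X(q) = √q (X(q) = 1*√q = √q)
W(V, c) = c²
m(B) = √B/203
W(-219, -29) + m(162) = (-29)² + √162/203 = 841 + (9*√2)/203 = 841 + 9*√2/203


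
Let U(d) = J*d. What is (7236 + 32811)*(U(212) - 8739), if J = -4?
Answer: -383930589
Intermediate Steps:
U(d) = -4*d
(7236 + 32811)*(U(212) - 8739) = (7236 + 32811)*(-4*212 - 8739) = 40047*(-848 - 8739) = 40047*(-9587) = -383930589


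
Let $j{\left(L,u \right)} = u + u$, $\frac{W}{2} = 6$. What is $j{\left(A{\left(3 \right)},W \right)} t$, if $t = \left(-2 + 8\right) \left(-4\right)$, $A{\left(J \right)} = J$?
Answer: $-576$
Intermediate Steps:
$W = 12$ ($W = 2 \cdot 6 = 12$)
$j{\left(L,u \right)} = 2 u$
$t = -24$ ($t = 6 \left(-4\right) = -24$)
$j{\left(A{\left(3 \right)},W \right)} t = 2 \cdot 12 \left(-24\right) = 24 \left(-24\right) = -576$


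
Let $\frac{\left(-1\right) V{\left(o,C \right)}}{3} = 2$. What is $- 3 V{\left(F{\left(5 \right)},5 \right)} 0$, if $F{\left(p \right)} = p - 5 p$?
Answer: $0$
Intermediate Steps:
$F{\left(p \right)} = - 4 p$
$V{\left(o,C \right)} = -6$ ($V{\left(o,C \right)} = \left(-3\right) 2 = -6$)
$- 3 V{\left(F{\left(5 \right)},5 \right)} 0 = \left(-3\right) \left(-6\right) 0 = 18 \cdot 0 = 0$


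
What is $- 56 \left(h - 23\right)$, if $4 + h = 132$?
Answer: $-5880$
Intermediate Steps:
$h = 128$ ($h = -4 + 132 = 128$)
$- 56 \left(h - 23\right) = - 56 \left(128 - 23\right) = \left(-56\right) 105 = -5880$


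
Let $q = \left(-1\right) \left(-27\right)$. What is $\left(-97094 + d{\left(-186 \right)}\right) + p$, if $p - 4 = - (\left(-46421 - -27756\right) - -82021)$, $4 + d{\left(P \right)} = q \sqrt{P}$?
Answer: $-160450 + 27 i \sqrt{186} \approx -1.6045 \cdot 10^{5} + 368.23 i$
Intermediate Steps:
$q = 27$
$d{\left(P \right)} = -4 + 27 \sqrt{P}$
$p = -63352$ ($p = 4 - \left(\left(-46421 - -27756\right) - -82021\right) = 4 - \left(\left(-46421 + 27756\right) + 82021\right) = 4 - \left(-18665 + 82021\right) = 4 - 63356 = -63352$)
$\left(-97094 + d{\left(-186 \right)}\right) + p = \left(-97094 - \left(4 - 27 \sqrt{-186}\right)\right) - 63352 = \left(-97094 - \left(4 - 27 i \sqrt{186}\right)\right) - 63352 = \left(-97098 + 27 i \sqrt{186}\right) - 63352 = -160450 + 27 i \sqrt{186}$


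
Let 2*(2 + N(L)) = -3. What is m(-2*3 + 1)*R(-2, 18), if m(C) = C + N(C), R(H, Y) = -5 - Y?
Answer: 391/2 ≈ 195.50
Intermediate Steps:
N(L) = -7/2 (N(L) = -2 + (½)*(-3) = -2 - 3/2 = -7/2)
m(C) = -7/2 + C (m(C) = C - 7/2 = -7/2 + C)
m(-2*3 + 1)*R(-2, 18) = (-7/2 + (-2*3 + 1))*(-5 - 1*18) = (-7/2 + (-6 + 1))*(-5 - 18) = (-7/2 - 5)*(-23) = -17/2*(-23) = 391/2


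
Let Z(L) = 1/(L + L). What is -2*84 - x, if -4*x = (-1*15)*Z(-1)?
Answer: -1329/8 ≈ -166.13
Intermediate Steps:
Z(L) = 1/(2*L)
x = -15/8 (x = -(-1*15)*(½)/(-1)/4 = -(-15)*(½)*(-1)/4 = -(-15)*(-1)/(4*2) = -¼*15/2 = -15/8 ≈ -1.8750)
-2*84 - x = -2*84 - 1*(-15/8) = -168 + 15/8 = -1329/8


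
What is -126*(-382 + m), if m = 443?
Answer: -7686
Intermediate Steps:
-126*(-382 + m) = -126*(-382 + 443) = -126*61 = -7686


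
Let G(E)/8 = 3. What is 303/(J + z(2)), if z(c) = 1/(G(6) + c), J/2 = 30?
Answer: 7878/1561 ≈ 5.0468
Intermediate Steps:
J = 60 (J = 2*30 = 60)
G(E) = 24 (G(E) = 8*3 = 24)
z(c) = 1/(24 + c)
303/(J + z(2)) = 303/(60 + 1/(24 + 2)) = 303/(60 + 1/26) = 303/(1561/26) = (26/1561)*303 = 7878/1561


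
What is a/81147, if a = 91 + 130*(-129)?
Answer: -16679/81147 ≈ -0.20554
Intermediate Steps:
a = -16679 (a = 91 - 16770 = -16679)
a/81147 = -16679/81147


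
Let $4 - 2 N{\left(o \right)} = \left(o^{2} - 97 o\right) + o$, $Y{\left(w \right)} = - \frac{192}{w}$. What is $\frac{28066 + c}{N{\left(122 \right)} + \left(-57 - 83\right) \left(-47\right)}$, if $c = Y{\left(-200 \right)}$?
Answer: $\frac{350837}{62450} \approx 5.6179$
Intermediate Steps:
$c = \frac{24}{25}$ ($c = - \frac{192}{-200} = \left(-192\right) \left(- \frac{1}{200}\right) = \frac{24}{25} \approx 0.96$)
$N{\left(o \right)} = 2 + 48 o - \frac{o^{2}}{2}$ ($N{\left(o \right)} = 2 - \frac{\left(o^{2} - 97 o\right) + o}{2} = 2 - \frac{o^{2} - 96 o}{2} = 2 - \left(\frac{o^{2}}{2} - 48 o\right) = 2 + 48 o - \frac{o^{2}}{2}$)
$\frac{28066 + c}{N{\left(122 \right)} + \left(-57 - 83\right) \left(-47\right)} = \frac{28066 + \frac{24}{25}}{\left(2 + 48 \cdot 122 - \frac{122^{2}}{2}\right) + \left(-57 - 83\right) \left(-47\right)} = \frac{701674}{25 \left(\left(2 + 5856 - 7442\right) - -6580\right)} = \frac{701674}{25 \left(\left(2 + 5856 - 7442\right) + 6580\right)} = \frac{701674}{25 \left(-1584 + 6580\right)} = \frac{701674}{25 \cdot 4996} = \frac{701674}{25} \cdot \frac{1}{4996} = \frac{350837}{62450}$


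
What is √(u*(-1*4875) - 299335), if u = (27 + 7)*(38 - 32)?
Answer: I*√1293835 ≈ 1137.5*I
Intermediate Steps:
u = 204 (u = 34*6 = 204)
√(u*(-1*4875) - 299335) = √(204*(-1*4875) - 299335) = √(204*(-4875) - 299335) = √(-994500 - 299335) = √(-1293835) = I*√1293835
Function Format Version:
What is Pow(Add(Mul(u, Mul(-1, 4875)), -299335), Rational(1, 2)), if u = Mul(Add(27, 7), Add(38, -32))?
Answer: Mul(I, Pow(1293835, Rational(1, 2))) ≈ Mul(1137.5, I)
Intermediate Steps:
u = 204 (u = Mul(34, 6) = 204)
Pow(Add(Mul(u, Mul(-1, 4875)), -299335), Rational(1, 2)) = Pow(Add(Mul(204, Mul(-1, 4875)), -299335), Rational(1, 2)) = Pow(Add(Mul(204, -4875), -299335), Rational(1, 2)) = Pow(Add(-994500, -299335), Rational(1, 2)) = Pow(-1293835, Rational(1, 2)) = Mul(I, Pow(1293835, Rational(1, 2)))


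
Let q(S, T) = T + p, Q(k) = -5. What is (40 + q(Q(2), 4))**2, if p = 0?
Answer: 1936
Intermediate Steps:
q(S, T) = T (q(S, T) = T + 0 = T)
(40 + q(Q(2), 4))**2 = (40 + 4)**2 = 44**2 = 1936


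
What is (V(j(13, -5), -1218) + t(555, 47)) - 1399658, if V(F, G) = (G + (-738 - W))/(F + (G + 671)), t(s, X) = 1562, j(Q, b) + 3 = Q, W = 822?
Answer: -250258258/179 ≈ -1.3981e+6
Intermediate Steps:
j(Q, b) = -3 + Q
V(F, G) = (-1560 + G)/(671 + F + G) (V(F, G) = (G + (-738 - 1*822))/(F + (G + 671)) = (G + (-738 - 822))/(F + (671 + G)) = (G - 1560)/(671 + F + G) = (-1560 + G)/(671 + F + G))
(V(j(13, -5), -1218) + t(555, 47)) - 1399658 = ((-1560 - 1218)/(671 + (-3 + 13) - 1218) + 1562) - 1399658 = (-2778/(671 + 10 - 1218) + 1562) - 1399658 = (-2778/(-537) + 1562) - 1399658 = (-1/537*(-2778) + 1562) - 1399658 = (926/179 + 1562) - 1399658 = 280524/179 - 1399658 = -250258258/179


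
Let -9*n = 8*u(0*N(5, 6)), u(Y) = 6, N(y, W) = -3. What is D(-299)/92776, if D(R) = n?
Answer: -2/34791 ≈ -5.7486e-5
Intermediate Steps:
n = -16/3 (n = -8*6/9 = -⅑*48 = -16/3 ≈ -5.3333)
D(R) = -16/3
D(-299)/92776 = -16/3/92776 = -16/3*1/92776 = -2/34791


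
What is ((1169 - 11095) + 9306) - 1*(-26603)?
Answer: 25983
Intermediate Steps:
((1169 - 11095) + 9306) - 1*(-26603) = (-9926 + 9306) + 26603 = -620 + 26603 = 25983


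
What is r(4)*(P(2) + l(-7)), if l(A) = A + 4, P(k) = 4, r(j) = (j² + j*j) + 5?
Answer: 37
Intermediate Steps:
r(j) = 5 + 2*j² (r(j) = (j² + j²) + 5 = 2*j² + 5 = 5 + 2*j²)
l(A) = 4 + A
r(4)*(P(2) + l(-7)) = (5 + 2*4²)*(4 + (4 - 7)) = (5 + 2*16)*(4 - 3) = (5 + 32)*1 = 37*1 = 37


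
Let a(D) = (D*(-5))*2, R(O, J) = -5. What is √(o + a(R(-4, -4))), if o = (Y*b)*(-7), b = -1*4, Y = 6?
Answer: √218 ≈ 14.765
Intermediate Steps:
b = -4
a(D) = -10*D (a(D) = -5*D*2 = -10*D)
o = 168 (o = (6*(-4))*(-7) = -24*(-7) = 168)
√(o + a(R(-4, -4))) = √(168 - 10*(-5)) = √(168 + 50) = √218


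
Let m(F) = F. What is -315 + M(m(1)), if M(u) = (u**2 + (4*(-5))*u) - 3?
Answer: -337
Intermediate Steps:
M(u) = -3 + u**2 - 20*u (M(u) = (u**2 - 20*u) - 3 = -3 + u**2 - 20*u)
-315 + M(m(1)) = -315 + (-3 + 1**2 - 20*1) = -315 + (-3 + 1 - 20) = -315 - 22 = -337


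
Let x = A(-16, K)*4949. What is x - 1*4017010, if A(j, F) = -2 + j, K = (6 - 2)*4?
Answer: -4106092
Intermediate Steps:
K = 16 (K = 4*4 = 16)
x = -89082 (x = (-2 - 16)*4949 = -18*4949 = -89082)
x - 1*4017010 = -89082 - 1*4017010 = -89082 - 4017010 = -4106092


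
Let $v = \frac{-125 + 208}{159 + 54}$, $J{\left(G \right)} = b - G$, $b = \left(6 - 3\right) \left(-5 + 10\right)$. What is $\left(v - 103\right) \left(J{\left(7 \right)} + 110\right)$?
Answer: $- \frac{2579008}{213} \approx -12108.0$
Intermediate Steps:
$b = 15$ ($b = 3 \cdot 5 = 15$)
$J{\left(G \right)} = 15 - G$
$v = \frac{83}{213} \approx 0.38967$
$\left(v - 103\right) \left(J{\left(7 \right)} + 110\right) = \left(\frac{83}{213} - 103\right) \left(\left(15 - 7\right) + 110\right) = - \frac{21856 \left(\left(15 - 7\right) + 110\right)}{213} = - \frac{21856 \left(8 + 110\right)}{213} = \left(- \frac{21856}{213}\right) 118 = - \frac{2579008}{213}$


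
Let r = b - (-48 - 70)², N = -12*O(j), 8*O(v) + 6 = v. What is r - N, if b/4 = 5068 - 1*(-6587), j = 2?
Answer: 32690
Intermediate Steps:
O(v) = -¾ + v/8
b = 46620 (b = 4*(5068 - 1*(-6587)) = 4*(5068 + 6587) = 4*11655 = 46620)
N = 6 (N = -12*(-¾ + (⅛)*2) = -12*(-¾ + ¼) = -12*(-½) = 6)
r = 32696 (r = 46620 - (-48 - 70)² = 46620 - 1*(-118)² = 46620 - 1*13924 = 46620 - 13924 = 32696)
r - N = 32696 - 1*6 = 32696 - 6 = 32690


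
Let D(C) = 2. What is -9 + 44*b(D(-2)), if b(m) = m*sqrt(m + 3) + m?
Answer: 79 + 88*sqrt(5) ≈ 275.77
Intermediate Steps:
b(m) = m + m*sqrt(3 + m) (b(m) = m*sqrt(3 + m) + m = m + m*sqrt(3 + m))
-9 + 44*b(D(-2)) = -9 + 44*(2*(1 + sqrt(3 + 2))) = -9 + 44*(2*(1 + sqrt(5))) = -9 + 44*(2 + 2*sqrt(5)) = -9 + (88 + 88*sqrt(5)) = 79 + 88*sqrt(5)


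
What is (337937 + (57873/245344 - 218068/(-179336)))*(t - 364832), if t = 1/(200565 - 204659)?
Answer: -2776075710183555236456369/22516494178112 ≈ -1.2329e+11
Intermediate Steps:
t = -1/4094 (t = 1/(-4094) = -1/4094 ≈ -0.00024426)
(337937 + (57873/245344 - 218068/(-179336)))*(t - 364832) = (337937 + (57873/245344 - 218068/(-179336)))*(-1/4094 - 364832) = (337937 + (57873*(1/245344) - 218068*(-1/179336)))*(-1493622209/4094) = (337937 + (57873/245344 + 54517/44834))*(-1493622209/4094) = (337937 + 7985048465/5499876448)*(-1493622209/4094) = (1858619732256241/5499876448)*(-1493622209/4094) = -2776075710183555236456369/22516494178112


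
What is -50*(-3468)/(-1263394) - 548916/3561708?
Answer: -54629056171/187493354873 ≈ -0.29137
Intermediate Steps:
-50*(-3468)/(-1263394) - 548916/3561708 = 173400*(-1/1263394) - 548916*1/3561708 = -86700/631697 - 45743/296809 = -54629056171/187493354873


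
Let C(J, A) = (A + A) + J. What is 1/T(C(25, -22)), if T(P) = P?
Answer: -1/19 ≈ -0.052632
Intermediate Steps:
C(J, A) = J + 2*A (C(J, A) = 2*A + J = J + 2*A)
1/T(C(25, -22)) = 1/(25 + 2*(-22)) = 1/(25 - 44) = 1/(-19) = -1/19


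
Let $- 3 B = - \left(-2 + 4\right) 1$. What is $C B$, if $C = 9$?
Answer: $6$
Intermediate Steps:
$B = \frac{2}{3}$ ($B = - \frac{\left(-1\right) \left(-2 + 4\right) 1}{3} = - \frac{\left(-1\right) 2 \cdot 1}{3} = - \frac{\left(-1\right) 2}{3} = \left(- \frac{1}{3}\right) \left(-2\right) = \frac{2}{3} \approx 0.66667$)
$C B = 9 \cdot \frac{2}{3} = 6$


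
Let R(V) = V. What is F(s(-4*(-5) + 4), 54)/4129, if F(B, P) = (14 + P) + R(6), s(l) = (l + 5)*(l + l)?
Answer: 74/4129 ≈ 0.017922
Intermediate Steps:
s(l) = 2*l*(5 + l) (s(l) = (5 + l)*(2*l) = 2*l*(5 + l))
F(B, P) = 20 + P (F(B, P) = (14 + P) + 6 = 20 + P)
F(s(-4*(-5) + 4), 54)/4129 = (20 + 54)/4129 = 74*(1/4129) = 74/4129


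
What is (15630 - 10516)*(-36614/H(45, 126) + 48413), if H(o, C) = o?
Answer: 10954039694/45 ≈ 2.4342e+8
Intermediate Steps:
(15630 - 10516)*(-36614/H(45, 126) + 48413) = (15630 - 10516)*(-36614/45 + 48413) = 5114*(-36614*1/45 + 48413) = 5114*(-36614/45 + 48413) = 5114*(2141971/45) = 10954039694/45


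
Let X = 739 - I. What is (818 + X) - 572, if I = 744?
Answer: 241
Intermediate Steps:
X = -5 (X = 739 - 1*744 = 739 - 744 = -5)
(818 + X) - 572 = (818 - 5) - 572 = 813 - 572 = 241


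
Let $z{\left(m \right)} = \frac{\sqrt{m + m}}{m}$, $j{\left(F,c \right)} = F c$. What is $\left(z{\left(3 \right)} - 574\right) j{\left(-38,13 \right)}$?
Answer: $283556 - \frac{494 \sqrt{6}}{3} \approx 2.8315 \cdot 10^{5}$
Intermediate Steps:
$z{\left(m \right)} = \frac{\sqrt{2}}{\sqrt{m}}$ ($z{\left(m \right)} = \frac{\sqrt{2 m}}{m} = \frac{\sqrt{2} \sqrt{m}}{m} = \frac{\sqrt{2}}{\sqrt{m}}$)
$\left(z{\left(3 \right)} - 574\right) j{\left(-38,13 \right)} = \left(\frac{\sqrt{2}}{\sqrt{3}} - 574\right) \left(\left(-38\right) 13\right) = \left(\sqrt{2} \frac{\sqrt{3}}{3} - 574\right) \left(-494\right) = \left(\frac{\sqrt{6}}{3} - 574\right) \left(-494\right) = \left(-574 + \frac{\sqrt{6}}{3}\right) \left(-494\right) = 283556 - \frac{494 \sqrt{6}}{3}$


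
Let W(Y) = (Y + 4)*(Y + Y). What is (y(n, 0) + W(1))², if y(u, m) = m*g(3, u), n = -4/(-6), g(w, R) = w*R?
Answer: 100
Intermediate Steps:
W(Y) = 2*Y*(4 + Y) (W(Y) = (4 + Y)*(2*Y) = 2*Y*(4 + Y))
g(w, R) = R*w
n = ⅔ (n = -4*(-⅙) = ⅔ ≈ 0.66667)
y(u, m) = 3*m*u (y(u, m) = m*(u*3) = m*(3*u) = 3*m*u)
(y(n, 0) + W(1))² = (3*0*(⅔) + 2*1*(4 + 1))² = (0 + 2*1*5)² = (0 + 10)² = 10² = 100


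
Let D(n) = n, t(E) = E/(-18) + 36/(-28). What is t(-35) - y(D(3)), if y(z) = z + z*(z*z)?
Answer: -3697/126 ≈ -29.341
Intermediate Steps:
t(E) = -9/7 - E/18 (t(E) = E*(-1/18) + 36*(-1/28) = -E/18 - 9/7 = -9/7 - E/18)
y(z) = z + z³ (y(z) = z + z*z² = z + z³)
t(-35) - y(D(3)) = (-9/7 - 1/18*(-35)) - (3 + 3³) = (-9/7 + 35/18) - (3 + 27) = 83/126 - 1*30 = 83/126 - 30 = -3697/126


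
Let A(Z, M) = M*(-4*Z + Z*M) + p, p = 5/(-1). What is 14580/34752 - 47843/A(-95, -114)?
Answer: 1691256503/3700928720 ≈ 0.45698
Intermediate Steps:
p = -5 (p = 5*(-1) = -5)
A(Z, M) = -5 + M*(-4*Z + M*Z) (A(Z, M) = M*(-4*Z + Z*M) - 5 = M*(-4*Z + M*Z) - 5 = -5 + M*(-4*Z + M*Z))
14580/34752 - 47843/A(-95, -114) = 14580/34752 - 47843/(-5 - 95*(-114)² - 4*(-114)*(-95)) = 14580*(1/34752) - 47843/(-5 - 95*12996 - 43320) = 1215/2896 - 47843/(-5 - 1234620 - 43320) = 1215/2896 - 47843/(-1277945) = 1215/2896 - 47843*(-1/1277945) = 1215/2896 + 47843/1277945 = 1691256503/3700928720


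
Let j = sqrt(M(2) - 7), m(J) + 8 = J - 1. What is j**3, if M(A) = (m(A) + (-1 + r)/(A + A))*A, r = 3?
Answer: -40*I*sqrt(5) ≈ -89.443*I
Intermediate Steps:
m(J) = -9 + J (m(J) = -8 + (J - 1) = -8 + (-1 + J) = -9 + J)
M(A) = A*(-9 + A + 1/A) (M(A) = ((-9 + A) + (-1 + 3)/(A + A))*A = ((-9 + A) + 2/((2*A)))*A = ((-9 + A) + 2*(1/(2*A)))*A = ((-9 + A) + 1/A)*A = (-9 + A + 1/A)*A = A*(-9 + A + 1/A))
j = 2*I*sqrt(5) (j = sqrt((1 + 2*(-9 + 2)) - 7) = sqrt((1 + 2*(-7)) - 7) = sqrt((1 - 14) - 7) = sqrt(-13 - 7) = sqrt(-20) = 2*I*sqrt(5) ≈ 4.4721*I)
j**3 = (2*I*sqrt(5))**3 = -40*I*sqrt(5)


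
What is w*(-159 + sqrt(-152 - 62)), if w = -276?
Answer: 43884 - 276*I*sqrt(214) ≈ 43884.0 - 4037.5*I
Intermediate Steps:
w*(-159 + sqrt(-152 - 62)) = -276*(-159 + sqrt(-152 - 62)) = -276*(-159 + sqrt(-214)) = -276*(-159 + I*sqrt(214)) = 43884 - 276*I*sqrt(214)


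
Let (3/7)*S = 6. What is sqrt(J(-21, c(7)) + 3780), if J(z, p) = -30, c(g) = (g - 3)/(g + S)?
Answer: 25*sqrt(6) ≈ 61.237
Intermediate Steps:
S = 14 (S = (7/3)*6 = 14)
c(g) = (-3 + g)/(14 + g) (c(g) = (g - 3)/(g + 14) = (-3 + g)/(14 + g))
sqrt(J(-21, c(7)) + 3780) = sqrt(-30 + 3780) = sqrt(3750) = 25*sqrt(6)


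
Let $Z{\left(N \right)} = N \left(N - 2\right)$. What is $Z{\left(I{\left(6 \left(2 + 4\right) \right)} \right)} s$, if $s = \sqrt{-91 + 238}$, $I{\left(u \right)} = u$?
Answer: $8568 \sqrt{3} \approx 14840.0$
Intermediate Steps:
$s = 7 \sqrt{3}$ ($s = \sqrt{147} = 7 \sqrt{3} \approx 12.124$)
$Z{\left(N \right)} = N \left(-2 + N\right)$
$Z{\left(I{\left(6 \left(2 + 4\right) \right)} \right)} s = 6 \left(2 + 4\right) \left(-2 + 6 \left(2 + 4\right)\right) 7 \sqrt{3} = 6 \cdot 6 \left(-2 + 6 \cdot 6\right) 7 \sqrt{3} = 36 \left(-2 + 36\right) 7 \sqrt{3} = 36 \cdot 34 \cdot 7 \sqrt{3} = 1224 \cdot 7 \sqrt{3} = 8568 \sqrt{3}$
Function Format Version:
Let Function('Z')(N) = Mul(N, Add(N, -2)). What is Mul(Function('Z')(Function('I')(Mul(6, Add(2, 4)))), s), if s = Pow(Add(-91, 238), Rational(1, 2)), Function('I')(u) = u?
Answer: Mul(8568, Pow(3, Rational(1, 2))) ≈ 14840.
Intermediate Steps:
s = Mul(7, Pow(3, Rational(1, 2))) (s = Pow(147, Rational(1, 2)) = Mul(7, Pow(3, Rational(1, 2))) ≈ 12.124)
Function('Z')(N) = Mul(N, Add(-2, N))
Mul(Function('Z')(Function('I')(Mul(6, Add(2, 4)))), s) = Mul(Mul(Mul(6, Add(2, 4)), Add(-2, Mul(6, Add(2, 4)))), Mul(7, Pow(3, Rational(1, 2)))) = Mul(Mul(Mul(6, 6), Add(-2, Mul(6, 6))), Mul(7, Pow(3, Rational(1, 2)))) = Mul(Mul(36, Add(-2, 36)), Mul(7, Pow(3, Rational(1, 2)))) = Mul(Mul(36, 34), Mul(7, Pow(3, Rational(1, 2)))) = Mul(1224, Mul(7, Pow(3, Rational(1, 2)))) = Mul(8568, Pow(3, Rational(1, 2)))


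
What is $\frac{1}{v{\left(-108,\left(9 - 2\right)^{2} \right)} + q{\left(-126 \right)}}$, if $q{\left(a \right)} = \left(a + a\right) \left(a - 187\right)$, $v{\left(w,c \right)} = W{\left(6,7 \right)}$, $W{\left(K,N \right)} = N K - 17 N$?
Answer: $\frac{1}{78799} \approx 1.2691 \cdot 10^{-5}$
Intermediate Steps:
$W{\left(K,N \right)} = - 17 N + K N$ ($W{\left(K,N \right)} = K N - 17 N = - 17 N + K N$)
$v{\left(w,c \right)} = -77$ ($v{\left(w,c \right)} = 7 \left(-17 + 6\right) = 7 \left(-11\right) = -77$)
$q{\left(a \right)} = 2 a \left(-187 + a\right)$
$\frac{1}{v{\left(-108,\left(9 - 2\right)^{2} \right)} + q{\left(-126 \right)}} = \frac{1}{-77 + 2 \left(-126\right) \left(-187 - 126\right)} = \frac{1}{-77 + 2 \left(-126\right) \left(-313\right)} = \frac{1}{-77 + 78876} = \frac{1}{78799}$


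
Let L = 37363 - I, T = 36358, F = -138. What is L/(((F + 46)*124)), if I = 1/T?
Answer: -1358443953/414772064 ≈ -3.2752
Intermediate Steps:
I = 1/36358 ≈ 2.7504e-5
L = 1358443953/36358 (L = 37363 - 1*1/36358 = 37363 - 1/36358 = 1358443953/36358 ≈ 37363.)
L/(((F + 46)*124)) = 1358443953/(36358*(((-138 + 46)*124))) = 1358443953/(36358*((-92*124))) = (1358443953/36358)/(-11408) = (1358443953/36358)*(-1/11408) = -1358443953/414772064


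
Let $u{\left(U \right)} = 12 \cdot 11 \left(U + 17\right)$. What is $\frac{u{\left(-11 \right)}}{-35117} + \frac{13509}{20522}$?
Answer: $\frac{458142129}{720671074} \approx 0.63572$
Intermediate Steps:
$u{\left(U \right)} = 2244 + 132 U$ ($u{\left(U \right)} = 12 \cdot 11 \left(17 + U\right) = 12 \left(187 + 11 U\right) = 2244 + 132 U$)
$\frac{u{\left(-11 \right)}}{-35117} + \frac{13509}{20522} = \frac{2244 + 132 \left(-11\right)}{-35117} + \frac{13509}{20522} = \left(2244 - 1452\right) \left(- \frac{1}{35117}\right) + 13509 \cdot \frac{1}{20522} = 792 \left(- \frac{1}{35117}\right) + \frac{13509}{20522} = - \frac{792}{35117} + \frac{13509}{20522} = \frac{458142129}{720671074}$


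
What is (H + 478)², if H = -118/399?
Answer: 36329884816/159201 ≈ 2.2820e+5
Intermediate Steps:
H = -118/399 (H = -118*1/399 = -118/399 ≈ -0.29574)
(H + 478)² = (-118/399 + 478)² = (190604/399)² = 36329884816/159201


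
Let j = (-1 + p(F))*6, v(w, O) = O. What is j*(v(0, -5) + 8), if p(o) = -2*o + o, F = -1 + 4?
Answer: -72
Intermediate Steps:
F = 3
p(o) = -o
j = -24 (j = (-1 - 1*3)*6 = (-1 - 3)*6 = -4*6 = -24)
j*(v(0, -5) + 8) = -24*(-5 + 8) = -24*3 = -72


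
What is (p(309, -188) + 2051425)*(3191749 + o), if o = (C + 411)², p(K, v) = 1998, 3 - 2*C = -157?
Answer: 7049052077090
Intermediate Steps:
C = 80 (C = 3/2 - ½*(-157) = 3/2 + 157/2 = 80)
o = 241081 (o = (80 + 411)² = 491² = 241081)
(p(309, -188) + 2051425)*(3191749 + o) = (1998 + 2051425)*(3191749 + 241081) = 2053423*3432830 = 7049052077090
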